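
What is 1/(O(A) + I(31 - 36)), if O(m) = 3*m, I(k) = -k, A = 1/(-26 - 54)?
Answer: 80/397 ≈ 0.20151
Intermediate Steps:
A = -1/80 (A = 1/(-80) = -1/80 ≈ -0.012500)
1/(O(A) + I(31 - 36)) = 1/(3*(-1/80) - (31 - 36)) = 1/(-3/80 - 1*(-5)) = 1/(-3/80 + 5) = 1/(397/80) = 80/397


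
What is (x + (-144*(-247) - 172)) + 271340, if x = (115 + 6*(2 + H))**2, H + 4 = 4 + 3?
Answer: 327761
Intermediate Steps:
H = 3 (H = -4 + (4 + 3) = -4 + 7 = 3)
x = 21025 (x = (115 + 6*(2 + 3))**2 = (115 + 6*5)**2 = (115 + 30)**2 = 145**2 = 21025)
(x + (-144*(-247) - 172)) + 271340 = (21025 + (-144*(-247) - 172)) + 271340 = (21025 + (35568 - 172)) + 271340 = (21025 + 35396) + 271340 = 56421 + 271340 = 327761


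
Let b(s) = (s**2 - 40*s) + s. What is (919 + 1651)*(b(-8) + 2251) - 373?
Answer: 6751017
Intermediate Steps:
b(s) = s**2 - 39*s
(919 + 1651)*(b(-8) + 2251) - 373 = (919 + 1651)*(-8*(-39 - 8) + 2251) - 373 = 2570*(-8*(-47) + 2251) - 373 = 2570*(376 + 2251) - 373 = 2570*2627 - 373 = 6751390 - 373 = 6751017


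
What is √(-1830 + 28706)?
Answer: 2*√6719 ≈ 163.94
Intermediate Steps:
√(-1830 + 28706) = √26876 = 2*√6719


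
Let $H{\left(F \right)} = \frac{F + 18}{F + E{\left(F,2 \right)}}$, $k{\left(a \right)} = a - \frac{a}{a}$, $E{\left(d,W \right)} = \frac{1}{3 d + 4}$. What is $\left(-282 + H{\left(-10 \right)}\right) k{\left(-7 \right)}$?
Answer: $\frac{590480}{261} \approx 2262.4$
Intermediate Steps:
$E{\left(d,W \right)} = \frac{1}{4 + 3 d}$
$k{\left(a \right)} = -1 + a$ ($k{\left(a \right)} = a - 1 = -1 + a$)
$H{\left(F \right)} = \frac{18 + F}{F + \frac{1}{4 + 3 F}}$ ($H{\left(F \right)} = \frac{F + 18}{F + \frac{1}{4 + 3 F}} = \frac{18 + F}{F + \frac{1}{4 + 3 F}}$)
$\left(-282 + H{\left(-10 \right)}\right) k{\left(-7 \right)} = \left(-282 + \frac{\left(4 + 3 \left(-10\right)\right) \left(18 - 10\right)}{1 - 10 \left(4 + 3 \left(-10\right)\right)}\right) \left(-1 - 7\right) = \left(-282 + \frac{1}{1 - 10 \left(4 - 30\right)} \left(4 - 30\right) 8\right) \left(-8\right) = \left(-282 + \frac{1}{1 - -260} \left(-26\right) 8\right) \left(-8\right) = \left(-282 + \frac{1}{1 + 260} \left(-26\right) 8\right) \left(-8\right) = \left(-282 + \frac{1}{261} \left(-26\right) 8\right) \left(-8\right) = \left(-282 - \frac{208}{261}\right) \left(-8\right) = \left(- \frac{73810}{261}\right) \left(-8\right) = \frac{590480}{261}$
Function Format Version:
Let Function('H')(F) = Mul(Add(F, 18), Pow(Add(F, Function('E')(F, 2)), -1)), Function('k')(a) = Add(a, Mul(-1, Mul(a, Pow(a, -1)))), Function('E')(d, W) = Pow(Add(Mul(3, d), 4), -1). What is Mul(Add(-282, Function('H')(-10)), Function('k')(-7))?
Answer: Rational(590480, 261) ≈ 2262.4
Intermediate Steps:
Function('E')(d, W) = Pow(Add(4, Mul(3, d)), -1)
Function('k')(a) = Add(-1, a) (Function('k')(a) = Add(a, Mul(-1, 1)) = Add(a, -1) = Add(-1, a))
Function('H')(F) = Mul(Pow(Add(F, Pow(Add(4, Mul(3, F)), -1)), -1), Add(18, F)) (Function('H')(F) = Mul(Add(F, 18), Pow(Add(F, Pow(Add(4, Mul(3, F)), -1)), -1)) = Mul(Add(18, F), Pow(Add(F, Pow(Add(4, Mul(3, F)), -1)), -1)) = Mul(Pow(Add(F, Pow(Add(4, Mul(3, F)), -1)), -1), Add(18, F)))
Mul(Add(-282, Function('H')(-10)), Function('k')(-7)) = Mul(Add(-282, Mul(Pow(Add(1, Mul(-10, Add(4, Mul(3, -10)))), -1), Add(4, Mul(3, -10)), Add(18, -10))), Add(-1, -7)) = Mul(Add(-282, Mul(Pow(Add(1, Mul(-10, Add(4, -30))), -1), Add(4, -30), 8)), -8) = Mul(Add(-282, Mul(Pow(Add(1, Mul(-10, -26)), -1), -26, 8)), -8) = Mul(Add(-282, Mul(Pow(Add(1, 260), -1), -26, 8)), -8) = Mul(Add(-282, Mul(Pow(261, -1), -26, 8)), -8) = Mul(Add(-282, Mul(Rational(1, 261), -26, 8)), -8) = Mul(Add(-282, Rational(-208, 261)), -8) = Mul(Rational(-73810, 261), -8) = Rational(590480, 261)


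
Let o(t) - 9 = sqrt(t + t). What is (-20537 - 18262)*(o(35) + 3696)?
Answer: -143750295 - 38799*sqrt(70) ≈ -1.4408e+8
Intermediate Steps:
o(t) = 9 + sqrt(2)*sqrt(t) (o(t) = 9 + sqrt(t + t) = 9 + sqrt(2*t) = 9 + sqrt(2)*sqrt(t))
(-20537 - 18262)*(o(35) + 3696) = (-20537 - 18262)*((9 + sqrt(2)*sqrt(35)) + 3696) = -38799*((9 + sqrt(70)) + 3696) = -38799*(3705 + sqrt(70)) = -143750295 - 38799*sqrt(70)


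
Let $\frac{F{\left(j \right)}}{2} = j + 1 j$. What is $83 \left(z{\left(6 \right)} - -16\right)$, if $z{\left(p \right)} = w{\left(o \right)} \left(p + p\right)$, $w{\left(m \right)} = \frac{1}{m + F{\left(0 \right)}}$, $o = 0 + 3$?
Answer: $1660$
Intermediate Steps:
$o = 3$
$F{\left(j \right)} = 4 j$ ($F{\left(j \right)} = 2 \left(j + 1 j\right) = 2 \left(j + j\right) = 2 \cdot 2 j = 4 j$)
$w{\left(m \right)} = \frac{1}{m}$ ($w{\left(m \right)} = \frac{1}{m + 4 \cdot 0} = \frac{1}{m + 0} = \frac{1}{m}$)
$z{\left(p \right)} = \frac{2 p}{3}$ ($z{\left(p \right)} = \frac{p + p}{3} = \frac{2 p}{3}$)
$83 \left(z{\left(6 \right)} - -16\right) = 83 \left(\frac{2}{3} \cdot 6 - -16\right) = 83 \left(4 + 16\right) = 83 \cdot 20 = 1660$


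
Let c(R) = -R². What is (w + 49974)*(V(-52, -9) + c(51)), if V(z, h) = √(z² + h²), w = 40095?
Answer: -234269469 + 90069*√2785 ≈ -2.2952e+8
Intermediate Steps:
V(z, h) = √(h² + z²)
(w + 49974)*(V(-52, -9) + c(51)) = (40095 + 49974)*(√((-9)² + (-52)²) - 1*51²) = 90069*(√(81 + 2704) - 1*2601) = 90069*(√2785 - 2601) = 90069*(-2601 + √2785) = -234269469 + 90069*√2785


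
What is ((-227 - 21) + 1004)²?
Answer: 571536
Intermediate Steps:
((-227 - 21) + 1004)² = (-248 + 1004)² = 756² = 571536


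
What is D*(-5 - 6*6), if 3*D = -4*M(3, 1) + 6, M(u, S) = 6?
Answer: 246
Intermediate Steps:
D = -6 (D = (-4*6 + 6)/3 = (-24 + 6)/3 = (1/3)*(-18) = -6)
D*(-5 - 6*6) = -6*(-5 - 6*6) = -6*(-5 - 36) = -6*(-41) = 246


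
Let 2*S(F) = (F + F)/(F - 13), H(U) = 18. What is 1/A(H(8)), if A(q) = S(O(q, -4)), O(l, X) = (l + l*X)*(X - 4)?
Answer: 419/432 ≈ 0.96991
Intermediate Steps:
O(l, X) = (-4 + X)*(l + X*l) (O(l, X) = (l + X*l)*(-4 + X) = (-4 + X)*(l + X*l))
S(F) = F/(-13 + F) (S(F) = ((F + F)/(F - 13))/2 = ((2*F)/(-13 + F))/2 = (2*F/(-13 + F))/2 = F/(-13 + F))
A(q) = 24*q/(-13 + 24*q) (A(q) = (q*(-4 + (-4)² - 3*(-4)))/(-13 + q*(-4 + (-4)² - 3*(-4))) = (q*(-4 + 16 + 12))/(-13 + q*(-4 + 16 + 12)) = (q*24)/(-13 + q*24) = (24*q)/(-13 + 24*q) = 24*q/(-13 + 24*q))
1/A(H(8)) = 1/(24*18/(-13 + 24*18)) = 1/(24*18/(-13 + 432)) = 1/(24*18/419) = 1/(24*18*(1/419)) = 1/(432/419) = 419/432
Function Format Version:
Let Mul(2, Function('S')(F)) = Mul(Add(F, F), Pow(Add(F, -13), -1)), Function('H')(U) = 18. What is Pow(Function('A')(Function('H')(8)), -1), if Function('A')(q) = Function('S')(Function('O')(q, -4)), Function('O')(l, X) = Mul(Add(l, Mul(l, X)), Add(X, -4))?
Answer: Rational(419, 432) ≈ 0.96991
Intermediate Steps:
Function('O')(l, X) = Mul(Add(-4, X), Add(l, Mul(X, l))) (Function('O')(l, X) = Mul(Add(l, Mul(X, l)), Add(-4, X)) = Mul(Add(-4, X), Add(l, Mul(X, l))))
Function('S')(F) = Mul(F, Pow(Add(-13, F), -1)) (Function('S')(F) = Mul(Rational(1, 2), Mul(Add(F, F), Pow(Add(F, -13), -1))) = Mul(Rational(1, 2), Mul(Mul(2, F), Pow(Add(-13, F), -1))) = Mul(Rational(1, 2), Mul(2, F, Pow(Add(-13, F), -1))) = Mul(F, Pow(Add(-13, F), -1)))
Function('A')(q) = Mul(24, q, Pow(Add(-13, Mul(24, q)), -1)) (Function('A')(q) = Mul(Mul(q, Add(-4, Pow(-4, 2), Mul(-3, -4))), Pow(Add(-13, Mul(q, Add(-4, Pow(-4, 2), Mul(-3, -4)))), -1)) = Mul(Mul(q, Add(-4, 16, 12)), Pow(Add(-13, Mul(q, Add(-4, 16, 12))), -1)) = Mul(Mul(q, 24), Pow(Add(-13, Mul(q, 24)), -1)) = Mul(Mul(24, q), Pow(Add(-13, Mul(24, q)), -1)) = Mul(24, q, Pow(Add(-13, Mul(24, q)), -1)))
Pow(Function('A')(Function('H')(8)), -1) = Pow(Mul(24, 18, Pow(Add(-13, Mul(24, 18)), -1)), -1) = Pow(Mul(24, 18, Pow(Add(-13, 432), -1)), -1) = Pow(Mul(24, 18, Pow(419, -1)), -1) = Pow(Mul(24, 18, Rational(1, 419)), -1) = Pow(Rational(432, 419), -1) = Rational(419, 432)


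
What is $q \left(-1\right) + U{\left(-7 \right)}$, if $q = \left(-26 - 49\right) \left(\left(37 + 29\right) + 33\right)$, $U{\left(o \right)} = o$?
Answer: $7418$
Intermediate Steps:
$q = -7425$ ($q = - 75 \left(66 + 33\right) = \left(-75\right) 99 = -7425$)
$q \left(-1\right) + U{\left(-7 \right)} = \left(-7425\right) \left(-1\right) - 7 = 7425 - 7 = 7418$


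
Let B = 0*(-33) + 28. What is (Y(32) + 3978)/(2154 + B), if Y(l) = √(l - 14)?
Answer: 1989/1091 + 3*√2/2182 ≈ 1.8250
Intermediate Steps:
Y(l) = √(-14 + l)
B = 28 (B = 0 + 28 = 28)
(Y(32) + 3978)/(2154 + B) = (√(-14 + 32) + 3978)/(2154 + 28) = (√18 + 3978)/2182 = (3*√2 + 3978)*(1/2182) = (3978 + 3*√2)*(1/2182) = 1989/1091 + 3*√2/2182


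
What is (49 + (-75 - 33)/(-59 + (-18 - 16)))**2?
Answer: 2418025/961 ≈ 2516.2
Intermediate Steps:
(49 + (-75 - 33)/(-59 + (-18 - 16)))**2 = (49 - 108/(-59 - 34))**2 = (49 - 108/(-93))**2 = (49 - 108*(-1/93))**2 = (49 + 36/31)**2 = (1555/31)**2 = 2418025/961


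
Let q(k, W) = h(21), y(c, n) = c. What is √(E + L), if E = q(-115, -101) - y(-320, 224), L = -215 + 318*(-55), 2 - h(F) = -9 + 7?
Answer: I*√17381 ≈ 131.84*I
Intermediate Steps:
h(F) = 4 (h(F) = 2 - (-9 + 7) = 2 - 1*(-2) = 2 + 2 = 4)
q(k, W) = 4
L = -17705 (L = -215 - 17490 = -17705)
E = 324 (E = 4 - 1*(-320) = 4 + 320 = 324)
√(E + L) = √(324 - 17705) = √(-17381) = I*√17381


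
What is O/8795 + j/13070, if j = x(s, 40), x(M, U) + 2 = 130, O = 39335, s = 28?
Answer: 51523421/11495065 ≈ 4.4822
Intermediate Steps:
x(M, U) = 128 (x(M, U) = -2 + 130 = 128)
j = 128
O/8795 + j/13070 = 39335/8795 + 128/13070 = 39335*(1/8795) + 128*(1/13070) = 7867/1759 + 64/6535 = 51523421/11495065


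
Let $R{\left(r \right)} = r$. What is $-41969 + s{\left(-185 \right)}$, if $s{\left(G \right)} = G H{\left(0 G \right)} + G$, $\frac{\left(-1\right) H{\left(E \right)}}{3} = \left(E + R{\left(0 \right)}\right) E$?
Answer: $-42154$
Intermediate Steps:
$H{\left(E \right)} = - 3 E^{2}$ ($H{\left(E \right)} = - 3 \left(E + 0\right) E = - 3 E E = - 3 E^{2}$)
$s{\left(G \right)} = G$ ($s{\left(G \right)} = G \left(- 3 \left(0 G\right)^{2}\right) + G = G \left(- 3 \cdot 0^{2}\right) + G = G \left(\left(-3\right) 0\right) + G = G 0 + G = 0 + G = G$)
$-41969 + s{\left(-185 \right)} = -41969 - 185 = -42154$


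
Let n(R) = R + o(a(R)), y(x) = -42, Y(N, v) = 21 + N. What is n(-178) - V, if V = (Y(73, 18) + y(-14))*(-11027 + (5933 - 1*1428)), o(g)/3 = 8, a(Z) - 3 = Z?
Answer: 338990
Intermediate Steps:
a(Z) = 3 + Z
o(g) = 24 (o(g) = 3*8 = 24)
n(R) = 24 + R (n(R) = R + 24 = 24 + R)
V = -339144 (V = ((21 + 73) - 42)*(-11027 + (5933 - 1*1428)) = (94 - 42)*(-11027 + (5933 - 1428)) = 52*(-11027 + 4505) = 52*(-6522) = -339144)
n(-178) - V = (24 - 178) - 1*(-339144) = -154 + 339144 = 338990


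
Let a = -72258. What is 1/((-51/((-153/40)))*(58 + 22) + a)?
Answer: -3/213574 ≈ -1.4047e-5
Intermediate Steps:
1/((-51/((-153/40)))*(58 + 22) + a) = 1/((-51/((-153/40)))*(58 + 22) - 72258) = 1/(-51/((-153*1/40))*80 - 72258) = 1/(-51/(-153/40)*80 - 72258) = 1/(-51*(-40/153)*80 - 72258) = 1/((40/3)*80 - 72258) = 1/(3200/3 - 72258) = 1/(-213574/3) = -3/213574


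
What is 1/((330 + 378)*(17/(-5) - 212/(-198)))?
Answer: -165/272108 ≈ -0.00060638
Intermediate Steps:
1/((330 + 378)*(17/(-5) - 212/(-198))) = 1/(708*(17*(-1/5) - 212*(-1/198))) = 1/(708*(-17/5 + 106/99)) = 1/(708*(-1153/495)) = 1/(-272108/165) = -165/272108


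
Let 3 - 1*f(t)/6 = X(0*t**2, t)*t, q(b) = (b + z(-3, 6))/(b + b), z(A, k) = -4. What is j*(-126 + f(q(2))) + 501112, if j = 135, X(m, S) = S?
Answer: 972659/2 ≈ 4.8633e+5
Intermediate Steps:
q(b) = (-4 + b)/(2*b) (q(b) = (b - 4)/(b + b) = (-4 + b)/((2*b)) = (-4 + b)*(1/(2*b)) = (-4 + b)/(2*b))
f(t) = 18 - 6*t**2 (f(t) = 18 - 6*t*t = 18 - 6*t**2)
j*(-126 + f(q(2))) + 501112 = 135*(-126 + (18 - 6*(-4 + 2)**2/16)) + 501112 = 135*(-126 + (18 - 6*((1/2)*(1/2)*(-2))**2)) + 501112 = 135*(-126 + (18 - 6*(-1/2)**2)) + 501112 = 135*(-126 + (18 - 6*1/4)) + 501112 = 135*(-126 + (18 - 3/2)) + 501112 = 135*(-126 + 33/2) + 501112 = 135*(-219/2) + 501112 = -29565/2 + 501112 = 972659/2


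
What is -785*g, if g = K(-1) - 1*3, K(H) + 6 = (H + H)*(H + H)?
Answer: 3925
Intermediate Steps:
K(H) = -6 + 4*H**2 (K(H) = -6 + (H + H)*(H + H) = -6 + (2*H)*(2*H) = -6 + 4*H**2)
g = -5 (g = (-6 + 4*(-1)**2) - 1*3 = (-6 + 4*1) - 3 = (-6 + 4) - 3 = -2 - 3 = -5)
-785*g = -785*(-5) = 3925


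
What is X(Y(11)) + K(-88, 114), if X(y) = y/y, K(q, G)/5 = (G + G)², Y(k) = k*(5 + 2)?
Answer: 259921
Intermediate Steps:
Y(k) = 7*k (Y(k) = k*7 = 7*k)
K(q, G) = 20*G² (K(q, G) = 5*(G + G)² = 5*(2*G)² = 5*(4*G²) = 20*G²)
X(y) = 1
X(Y(11)) + K(-88, 114) = 1 + 20*114² = 1 + 20*12996 = 1 + 259920 = 259921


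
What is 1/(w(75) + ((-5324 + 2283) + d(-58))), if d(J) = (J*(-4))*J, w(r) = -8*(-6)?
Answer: -1/16449 ≈ -6.0794e-5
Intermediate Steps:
w(r) = 48
d(J) = -4*J² (d(J) = (-4*J)*J = -4*J²)
1/(w(75) + ((-5324 + 2283) + d(-58))) = 1/(48 + ((-5324 + 2283) - 4*(-58)²)) = 1/(48 + (-3041 - 4*3364)) = 1/(48 + (-3041 - 13456)) = 1/(48 - 16497) = 1/(-16449) = -1/16449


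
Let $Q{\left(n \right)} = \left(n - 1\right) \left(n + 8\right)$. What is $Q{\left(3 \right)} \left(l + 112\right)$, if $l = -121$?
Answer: $-198$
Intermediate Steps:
$Q{\left(n \right)} = \left(-1 + n\right) \left(8 + n\right)$
$Q{\left(3 \right)} \left(l + 112\right) = \left(-8 + 3^{2} + 7 \cdot 3\right) \left(-121 + 112\right) = \left(-8 + 9 + 21\right) \left(-9\right) = 22 \left(-9\right) = -198$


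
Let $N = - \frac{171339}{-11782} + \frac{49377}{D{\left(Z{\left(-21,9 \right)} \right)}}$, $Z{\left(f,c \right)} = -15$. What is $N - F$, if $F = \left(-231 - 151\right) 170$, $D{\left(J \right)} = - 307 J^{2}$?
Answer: $\frac{17620710077537}{271280550} \approx 64954.0$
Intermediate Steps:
$F = -64940$ ($F = \left(-382\right) 170 = -64940$)
$N = \frac{3751160537}{271280550}$ ($N = - \frac{171339}{-11782} + \frac{49377}{\left(-307\right) \left(-15\right)^{2}} = \left(-171339\right) \left(- \frac{1}{11782}\right) + \frac{49377}{\left(-307\right) 225} = \frac{171339}{11782} + \frac{49377}{-69075} = \frac{171339}{11782} + 49377 \left(- \frac{1}{69075}\right) = \frac{171339}{11782} - \frac{16459}{23025} = \frac{3751160537}{271280550} \approx 13.828$)
$N - F = \frac{3751160537}{271280550} - -64940 = \frac{3751160537}{271280550} + 64940 = \frac{17620710077537}{271280550}$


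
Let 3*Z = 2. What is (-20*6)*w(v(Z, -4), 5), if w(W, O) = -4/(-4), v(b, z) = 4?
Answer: -120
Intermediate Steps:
Z = ⅔ (Z = (⅓)*2 = ⅔ ≈ 0.66667)
w(W, O) = 1 (w(W, O) = -4*(-¼) = 1)
(-20*6)*w(v(Z, -4), 5) = -20*6*1 = -120*1 = -120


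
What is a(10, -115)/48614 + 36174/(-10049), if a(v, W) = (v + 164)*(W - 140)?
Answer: -1102218483/244261043 ≈ -4.5125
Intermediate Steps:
a(v, W) = (-140 + W)*(164 + v) (a(v, W) = (164 + v)*(-140 + W) = (-140 + W)*(164 + v))
a(10, -115)/48614 + 36174/(-10049) = (-22960 - 140*10 + 164*(-115) - 115*10)/48614 + 36174/(-10049) = (-22960 - 1400 - 18860 - 1150)*(1/48614) + 36174*(-1/10049) = -44370*1/48614 - 36174/10049 = -22185/24307 - 36174/10049 = -1102218483/244261043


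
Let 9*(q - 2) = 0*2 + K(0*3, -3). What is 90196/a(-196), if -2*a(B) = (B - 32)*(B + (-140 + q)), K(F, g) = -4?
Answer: -67647/28595 ≈ -2.3657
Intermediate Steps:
q = 14/9 (q = 2 + (0*2 - 4)/9 = 2 + (0 - 4)/9 = 2 + (⅑)*(-4) = 2 - 4/9 = 14/9 ≈ 1.5556)
a(B) = -(-32 + B)*(-1246/9 + B)/2 (a(B) = -(B - 32)*(B + (-140 + 14/9))/2 = -(-32 + B)*(B - 1246/9)/2 = -(-32 + B)*(-1246/9 + B)/2)
90196/a(-196) = 90196/(-19936/9 - ½*(-196)² + (767/9)*(-196)) = 90196/(-19936/9 - ½*38416 - 150332/9) = 90196/(-19936/9 - 19208 - 150332/9) = 90196/(-114380/3) = 90196*(-3/114380) = -67647/28595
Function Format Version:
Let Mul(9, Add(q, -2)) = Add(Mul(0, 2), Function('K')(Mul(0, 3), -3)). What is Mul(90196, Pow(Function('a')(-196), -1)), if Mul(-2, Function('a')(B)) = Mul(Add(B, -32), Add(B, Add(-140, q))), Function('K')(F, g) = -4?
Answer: Rational(-67647, 28595) ≈ -2.3657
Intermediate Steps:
q = Rational(14, 9) (q = Add(2, Mul(Rational(1, 9), Add(Mul(0, 2), -4))) = Add(2, Mul(Rational(1, 9), Add(0, -4))) = Add(2, Mul(Rational(1, 9), -4)) = Add(2, Rational(-4, 9)) = Rational(14, 9) ≈ 1.5556)
Function('a')(B) = Mul(Rational(-1, 2), Add(-32, B), Add(Rational(-1246, 9), B)) (Function('a')(B) = Mul(Rational(-1, 2), Mul(Add(B, -32), Add(B, Add(-140, Rational(14, 9))))) = Mul(Rational(-1, 2), Mul(Add(-32, B), Add(B, Rational(-1246, 9)))) = Mul(Rational(-1, 2), Mul(Add(-32, B), Add(Rational(-1246, 9), B))) = Mul(Rational(-1, 2), Add(-32, B), Add(Rational(-1246, 9), B)))
Mul(90196, Pow(Function('a')(-196), -1)) = Mul(90196, Pow(Add(Rational(-19936, 9), Mul(Rational(-1, 2), Pow(-196, 2)), Mul(Rational(767, 9), -196)), -1)) = Mul(90196, Pow(Add(Rational(-19936, 9), Mul(Rational(-1, 2), 38416), Rational(-150332, 9)), -1)) = Mul(90196, Pow(Add(Rational(-19936, 9), -19208, Rational(-150332, 9)), -1)) = Mul(90196, Pow(Rational(-114380, 3), -1)) = Mul(90196, Rational(-3, 114380)) = Rational(-67647, 28595)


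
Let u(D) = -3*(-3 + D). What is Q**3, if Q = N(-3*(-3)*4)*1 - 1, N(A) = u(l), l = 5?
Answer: -343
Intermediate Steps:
u(D) = 9 - 3*D
N(A) = -6 (N(A) = 9 - 3*5 = 9 - 15 = -6)
Q = -7 (Q = -6*1 - 1 = -6 - 1 = -7)
Q**3 = (-7)**3 = -343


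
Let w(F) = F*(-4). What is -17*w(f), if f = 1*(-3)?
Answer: -204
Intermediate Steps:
f = -3
w(F) = -4*F
-17*w(f) = -(-68)*(-3) = -17*12 = -204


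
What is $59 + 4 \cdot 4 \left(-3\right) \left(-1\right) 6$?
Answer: $347$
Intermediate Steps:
$59 + 4 \cdot 4 \left(-3\right) \left(-1\right) 6 = 59 + 4 \left(\left(-12\right) \left(-1\right)\right) 6 = 59 + 4 \cdot 12 \cdot 6 = 59 + 48 \cdot 6 = 59 + 288 = 347$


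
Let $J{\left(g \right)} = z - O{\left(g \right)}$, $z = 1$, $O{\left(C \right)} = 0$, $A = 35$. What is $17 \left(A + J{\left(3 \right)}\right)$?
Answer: $612$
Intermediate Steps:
$J{\left(g \right)} = 1$ ($J{\left(g \right)} = 1 - 0 = 1 + 0 = 1$)
$17 \left(A + J{\left(3 \right)}\right) = 17 \left(35 + 1\right) = 17 \cdot 36 = 612$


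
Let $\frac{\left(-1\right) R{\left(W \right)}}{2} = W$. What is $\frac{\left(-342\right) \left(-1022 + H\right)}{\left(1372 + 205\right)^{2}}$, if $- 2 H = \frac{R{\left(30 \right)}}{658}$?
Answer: $\frac{6052014}{43063139} \approx 0.14054$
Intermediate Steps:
$R{\left(W \right)} = - 2 W$
$H = \frac{15}{329}$ ($H = - \frac{\left(-2\right) 30 \cdot \frac{1}{658}}{2} = - \frac{\left(-60\right) \frac{1}{658}}{2} = \left(- \frac{1}{2}\right) \left(- \frac{30}{329}\right) = \frac{15}{329} \approx 0.045593$)
$\frac{\left(-342\right) \left(-1022 + H\right)}{\left(1372 + 205\right)^{2}} = \frac{\left(-342\right) \left(-1022 + \frac{15}{329}\right)}{\left(1372 + 205\right)^{2}} = \frac{\left(-342\right) \left(- \frac{336223}{329}\right)}{1577^{2}} = \frac{114988266}{329 \cdot 2486929} = \frac{114988266}{329} \cdot \frac{1}{2486929} = \frac{6052014}{43063139}$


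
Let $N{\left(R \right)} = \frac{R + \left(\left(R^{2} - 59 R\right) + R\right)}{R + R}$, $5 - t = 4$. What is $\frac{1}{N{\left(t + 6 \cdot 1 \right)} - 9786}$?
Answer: $- \frac{1}{9811} \approx -0.00010193$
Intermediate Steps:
$t = 1$ ($t = 5 - 4 = 1$)
$N{\left(R \right)} = \frac{R^{2} - 57 R}{2 R}$ ($N{\left(R \right)} = \frac{R + \left(R^{2} - 58 R\right)}{2 R} = \left(R^{2} - 57 R\right) \frac{1}{2 R} = \frac{R^{2} - 57 R}{2 R}$)
$\frac{1}{N{\left(t + 6 \cdot 1 \right)} - 9786} = \frac{1}{\left(- \frac{57}{2} + \frac{1 + 6 \cdot 1}{2}\right) - 9786} = \frac{1}{\left(- \frac{57}{2} + \frac{1 + 6}{2}\right) - 9786} = \frac{1}{\left(- \frac{57}{2} + \frac{1}{2} \cdot 7\right) - 9786} = \frac{1}{\left(- \frac{57}{2} + \frac{7}{2}\right) - 9786} = \frac{1}{-25 - 9786} = \frac{1}{-9811} = - \frac{1}{9811}$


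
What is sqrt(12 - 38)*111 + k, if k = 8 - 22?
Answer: -14 + 111*I*sqrt(26) ≈ -14.0 + 565.99*I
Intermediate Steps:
k = -14
sqrt(12 - 38)*111 + k = sqrt(12 - 38)*111 - 14 = sqrt(-26)*111 - 14 = (I*sqrt(26))*111 - 14 = 111*I*sqrt(26) - 14 = -14 + 111*I*sqrt(26)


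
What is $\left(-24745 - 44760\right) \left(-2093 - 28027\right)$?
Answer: $2093490600$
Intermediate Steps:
$\left(-24745 - 44760\right) \left(-2093 - 28027\right) = \left(-69505\right) \left(-30120\right) = 2093490600$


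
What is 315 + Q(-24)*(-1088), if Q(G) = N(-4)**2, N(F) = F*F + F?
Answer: -156357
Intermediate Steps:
N(F) = F + F**2 (N(F) = F**2 + F = F + F**2)
Q(G) = 144 (Q(G) = (-4*(1 - 4))**2 = (-4*(-3))**2 = 12**2 = 144)
315 + Q(-24)*(-1088) = 315 + 144*(-1088) = 315 - 156672 = -156357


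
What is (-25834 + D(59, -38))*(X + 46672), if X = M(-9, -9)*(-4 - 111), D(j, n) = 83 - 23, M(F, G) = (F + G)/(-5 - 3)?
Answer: -2392510211/2 ≈ -1.1963e+9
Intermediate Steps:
M(F, G) = -F/8 - G/8 (M(F, G) = (F + G)/(-8) = (F + G)*(-⅛) = -F/8 - G/8)
D(j, n) = 60
X = -1035/4 (X = (-⅛*(-9) - ⅛*(-9))*(-4 - 111) = (9/8 + 9/8)*(-115) = (9/4)*(-115) = -1035/4 ≈ -258.75)
(-25834 + D(59, -38))*(X + 46672) = (-25834 + 60)*(-1035/4 + 46672) = -25774*185653/4 = -2392510211/2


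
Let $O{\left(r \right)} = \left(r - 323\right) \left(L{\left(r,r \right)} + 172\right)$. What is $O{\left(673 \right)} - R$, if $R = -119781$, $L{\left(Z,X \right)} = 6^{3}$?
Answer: $255581$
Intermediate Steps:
$L{\left(Z,X \right)} = 216$
$O{\left(r \right)} = -125324 + 388 r$ ($O{\left(r \right)} = \left(r - 323\right) \left(216 + 172\right) = \left(-323 + r\right) 388 = -125324 + 388 r$)
$O{\left(673 \right)} - R = \left(-125324 + 388 \cdot 673\right) - -119781 = \left(-125324 + 261124\right) + 119781 = 135800 + 119781 = 255581$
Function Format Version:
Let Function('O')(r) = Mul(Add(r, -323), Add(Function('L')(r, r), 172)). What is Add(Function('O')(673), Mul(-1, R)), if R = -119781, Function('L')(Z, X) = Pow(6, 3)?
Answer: 255581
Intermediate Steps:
Function('L')(Z, X) = 216
Function('O')(r) = Add(-125324, Mul(388, r)) (Function('O')(r) = Mul(Add(r, -323), Add(216, 172)) = Mul(Add(-323, r), 388) = Add(-125324, Mul(388, r)))
Add(Function('O')(673), Mul(-1, R)) = Add(Add(-125324, Mul(388, 673)), Mul(-1, -119781)) = Add(Add(-125324, 261124), 119781) = Add(135800, 119781) = 255581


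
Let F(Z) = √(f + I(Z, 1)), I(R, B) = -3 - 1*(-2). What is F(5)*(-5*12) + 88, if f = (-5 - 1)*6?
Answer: 88 - 60*I*√37 ≈ 88.0 - 364.97*I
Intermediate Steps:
I(R, B) = -1 (I(R, B) = -3 + 2 = -1)
f = -36 (f = -6*6 = -36)
F(Z) = I*√37 (F(Z) = √(-36 - 1) = √(-37) = I*√37)
F(5)*(-5*12) + 88 = (I*√37)*(-5*12) + 88 = (I*√37)*(-60) + 88 = -60*I*√37 + 88 = 88 - 60*I*√37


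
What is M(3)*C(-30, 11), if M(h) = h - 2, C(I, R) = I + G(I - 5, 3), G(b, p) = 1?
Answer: -29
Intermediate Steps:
C(I, R) = 1 + I (C(I, R) = I + 1 = 1 + I)
M(h) = -2 + h
M(3)*C(-30, 11) = (-2 + 3)*(1 - 30) = 1*(-29) = -29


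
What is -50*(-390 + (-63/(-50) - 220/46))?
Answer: 452551/23 ≈ 19676.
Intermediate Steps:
-50*(-390 + (-63/(-50) - 220/46)) = -50*(-390 + (-63*(-1/50) - 220*1/46)) = -50*(-390 + (63/50 - 110/23)) = -50*(-390 - 4051/1150) = -50*(-452551/1150) = 452551/23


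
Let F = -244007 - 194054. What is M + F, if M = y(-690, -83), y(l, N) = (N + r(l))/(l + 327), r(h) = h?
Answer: -159015370/363 ≈ -4.3806e+5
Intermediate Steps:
F = -438061
y(l, N) = (N + l)/(327 + l) (y(l, N) = (N + l)/(l + 327) = (N + l)/(327 + l))
M = 773/363 (M = (-83 - 690)/(327 - 690) = -773/(-363) = -1/363*(-773) = 773/363 ≈ 2.1295)
M + F = 773/363 - 438061 = -159015370/363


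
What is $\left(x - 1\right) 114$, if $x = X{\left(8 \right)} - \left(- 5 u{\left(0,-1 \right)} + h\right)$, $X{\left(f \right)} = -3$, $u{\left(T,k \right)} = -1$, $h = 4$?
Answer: $-1482$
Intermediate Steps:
$x = -12$ ($x = -3 - \left(\left(-5\right) \left(-1\right) + 4\right) = -3 - \left(5 + 4\right) = -3 - 9 = -12$)
$\left(x - 1\right) 114 = \left(-12 - 1\right) 114 = \left(-13\right) 114 = -1482$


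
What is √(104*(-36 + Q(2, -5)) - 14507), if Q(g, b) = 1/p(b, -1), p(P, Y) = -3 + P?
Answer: 2*I*√4566 ≈ 135.14*I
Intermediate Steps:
Q(g, b) = 1/(-3 + b)
√(104*(-36 + Q(2, -5)) - 14507) = √(104*(-36 + 1/(-3 - 5)) - 14507) = √(104*(-36 + 1/(-8)) - 14507) = √(104*(-36 - ⅛) - 14507) = √(104*(-289/8) - 14507) = √(-3757 - 14507) = √(-18264) = 2*I*√4566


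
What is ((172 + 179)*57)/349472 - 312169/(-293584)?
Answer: 121788199/108685792 ≈ 1.1206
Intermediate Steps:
((172 + 179)*57)/349472 - 312169/(-293584) = (351*57)*(1/349472) - 312169*(-1/293584) = 20007*(1/349472) + 5291/4976 = 20007/349472 + 5291/4976 = 121788199/108685792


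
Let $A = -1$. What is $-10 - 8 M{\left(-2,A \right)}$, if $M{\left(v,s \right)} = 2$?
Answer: $-26$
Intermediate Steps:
$-10 - 8 M{\left(-2,A \right)} = -10 - 16 = -26$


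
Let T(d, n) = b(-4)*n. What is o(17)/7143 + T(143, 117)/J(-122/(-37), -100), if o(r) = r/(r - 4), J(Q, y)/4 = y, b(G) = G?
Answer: 10866203/9285900 ≈ 1.1702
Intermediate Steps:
T(d, n) = -4*n
J(Q, y) = 4*y
o(r) = r/(-4 + r)
o(17)/7143 + T(143, 117)/J(-122/(-37), -100) = (17/(-4 + 17))/7143 + (-4*117)/((4*(-100))) = (17/13)*(1/7143) - 468/(-400) = (17*(1/13))*(1/7143) - 468*(-1/400) = (17/13)*(1/7143) + 117/100 = 17/92859 + 117/100 = 10866203/9285900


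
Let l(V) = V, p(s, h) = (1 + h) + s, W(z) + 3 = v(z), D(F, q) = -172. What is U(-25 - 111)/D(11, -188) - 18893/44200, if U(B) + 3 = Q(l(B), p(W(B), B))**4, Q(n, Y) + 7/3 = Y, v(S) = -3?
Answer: -377777573619169/153948600 ≈ -2.4539e+6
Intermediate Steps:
W(z) = -6 (W(z) = -3 - 3 = -6)
p(s, h) = 1 + h + s
Q(n, Y) = -7/3 + Y
U(B) = -3 + (-22/3 + B)**4 (U(B) = -3 + (-7/3 + (1 + B - 6))**4 = -3 + (-7/3 + (-5 + B))**4 = -3 + (-22/3 + B)**4)
U(-25 - 111)/D(11, -188) - 18893/44200 = (-3 + (-22 + 3*(-25 - 111))**4/81)/(-172) - 18893/44200 = (-3 + (-22 + 3*(-136))**4/81)*(-1/172) - 18893*1/44200 = (-3 + (-22 - 408)**4/81)*(-1/172) - 18893/44200 = (-3 + (1/81)*(-430)**4)*(-1/172) - 18893/44200 = (-3 + (1/81)*34188010000)*(-1/172) - 18893/44200 = (-3 + 34188010000/81)*(-1/172) - 18893/44200 = (34188009757/81)*(-1/172) - 18893/44200 = -34188009757/13932 - 18893/44200 = -377777573619169/153948600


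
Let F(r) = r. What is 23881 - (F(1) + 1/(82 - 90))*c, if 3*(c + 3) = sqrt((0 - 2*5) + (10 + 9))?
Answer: 95531/4 ≈ 23883.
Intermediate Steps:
c = -2 (c = -3 + sqrt((0 - 2*5) + (10 + 9))/3 = -3 + sqrt((0 - 10) + 19)/3 = -3 + sqrt(-10 + 19)/3 = -3 + sqrt(9)/3 = -3 + (1/3)*3 = -3 + 1 = -2)
23881 - (F(1) + 1/(82 - 90))*c = 23881 - (1 + 1/(82 - 90))*(-2) = 23881 - (1 + 1/(-8))*(-2) = 23881 - (1 - 1/8)*(-2) = 23881 - 7*(-2)/8 = 23881 - 1*(-7/4) = 23881 + 7/4 = 95531/4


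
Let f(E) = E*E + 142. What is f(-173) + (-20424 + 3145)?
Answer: 12792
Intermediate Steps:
f(E) = 142 + E² (f(E) = E² + 142 = 142 + E²)
f(-173) + (-20424 + 3145) = (142 + (-173)²) + (-20424 + 3145) = (142 + 29929) - 17279 = 30071 - 17279 = 12792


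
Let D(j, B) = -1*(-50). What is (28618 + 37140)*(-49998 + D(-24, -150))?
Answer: -3284480584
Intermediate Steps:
D(j, B) = 50
(28618 + 37140)*(-49998 + D(-24, -150)) = (28618 + 37140)*(-49998 + 50) = 65758*(-49948) = -3284480584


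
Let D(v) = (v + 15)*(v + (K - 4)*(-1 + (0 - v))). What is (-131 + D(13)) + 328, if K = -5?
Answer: 4089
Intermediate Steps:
D(v) = (9 + 10*v)*(15 + v) (D(v) = (v + 15)*(v + (-5 - 4)*(-1 + (0 - v))) = (15 + v)*(v - 9*(-1 - v)) = (15 + v)*(v + (9 + 9*v)) = (15 + v)*(9 + 10*v) = (9 + 10*v)*(15 + v))
(-131 + D(13)) + 328 = (-131 + (135 + 10*13² + 159*13)) + 328 = (-131 + (135 + 10*169 + 2067)) + 328 = (-131 + (135 + 1690 + 2067)) + 328 = (-131 + 3892) + 328 = 3761 + 328 = 4089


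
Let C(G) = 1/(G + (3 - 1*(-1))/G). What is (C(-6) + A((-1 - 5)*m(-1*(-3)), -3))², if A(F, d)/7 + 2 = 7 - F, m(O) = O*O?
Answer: 68178049/400 ≈ 1.7045e+5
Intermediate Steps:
m(O) = O²
A(F, d) = 35 - 7*F (A(F, d) = -14 + 7*(7 - F) = -14 + (49 - 7*F) = 35 - 7*F)
C(G) = 1/(G + 4/G) (C(G) = 1/(G + (3 + 1)/G) = 1/(G + 4/G))
(C(-6) + A((-1 - 5)*m(-1*(-3)), -3))² = (-6/(4 + (-6)²) + (35 - 7*(-1 - 5)*(-1*(-3))²))² = (-6/(4 + 36) + (35 - (-42)*3²))² = (-6/40 + (35 - (-42)*9))² = (-6*1/40 + (35 - 7*(-54)))² = (-3/20 + (35 + 378))² = (-3/20 + 413)² = (8257/20)² = 68178049/400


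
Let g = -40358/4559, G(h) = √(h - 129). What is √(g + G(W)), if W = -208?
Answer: √(-183992122 + 20784481*I*√337)/4559 ≈ 2.4008 + 3.8231*I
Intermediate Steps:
G(h) = √(-129 + h)
g = -40358/4559 (g = -40358*1/4559 = -40358/4559 ≈ -8.8524)
√(g + G(W)) = √(-40358/4559 + √(-129 - 208)) = √(-40358/4559 + √(-337)) = √(-40358/4559 + I*√337)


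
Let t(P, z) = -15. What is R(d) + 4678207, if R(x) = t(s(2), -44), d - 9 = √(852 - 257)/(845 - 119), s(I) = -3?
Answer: 4678192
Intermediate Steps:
d = 9 + √595/726 (d = 9 + √(852 - 257)/(845 - 119) = 9 + √595/726 ≈ 9.0336)
R(x) = -15
R(d) + 4678207 = -15 + 4678207 = 4678192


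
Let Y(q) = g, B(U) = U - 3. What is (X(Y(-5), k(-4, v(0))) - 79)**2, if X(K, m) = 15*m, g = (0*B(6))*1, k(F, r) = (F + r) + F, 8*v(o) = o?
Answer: 39601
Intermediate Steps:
B(U) = -3 + U
v(o) = o/8
k(F, r) = r + 2*F
g = 0 (g = (0*(-3 + 6))*1 = (0*3)*1 = 0*1 = 0)
Y(q) = 0
(X(Y(-5), k(-4, v(0))) - 79)**2 = (15*((1/8)*0 + 2*(-4)) - 79)**2 = (15*(0 - 8) - 79)**2 = (15*(-8) - 79)**2 = (-120 - 79)**2 = (-199)**2 = 39601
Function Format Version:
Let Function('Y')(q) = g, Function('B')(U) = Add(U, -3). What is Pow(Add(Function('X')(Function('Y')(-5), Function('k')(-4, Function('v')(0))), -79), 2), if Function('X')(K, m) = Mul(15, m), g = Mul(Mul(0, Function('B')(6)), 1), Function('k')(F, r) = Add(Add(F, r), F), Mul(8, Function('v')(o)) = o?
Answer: 39601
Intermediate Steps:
Function('B')(U) = Add(-3, U)
Function('v')(o) = Mul(Rational(1, 8), o)
Function('k')(F, r) = Add(r, Mul(2, F))
g = 0 (g = Mul(Mul(0, Add(-3, 6)), 1) = Mul(Mul(0, 3), 1) = Mul(0, 1) = 0)
Function('Y')(q) = 0
Pow(Add(Function('X')(Function('Y')(-5), Function('k')(-4, Function('v')(0))), -79), 2) = Pow(Add(Mul(15, Add(Mul(Rational(1, 8), 0), Mul(2, -4))), -79), 2) = Pow(Add(Mul(15, Add(0, -8)), -79), 2) = Pow(Add(Mul(15, -8), -79), 2) = Pow(Add(-120, -79), 2) = Pow(-199, 2) = 39601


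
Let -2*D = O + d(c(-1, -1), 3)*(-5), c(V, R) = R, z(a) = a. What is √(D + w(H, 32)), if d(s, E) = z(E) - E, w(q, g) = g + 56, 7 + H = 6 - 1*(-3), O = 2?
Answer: √87 ≈ 9.3274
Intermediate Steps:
H = 2 (H = -7 + (6 - 1*(-3)) = -7 + (6 + 3) = -7 + 9 = 2)
w(q, g) = 56 + g
d(s, E) = 0 (d(s, E) = E - E = 0)
D = -1 (D = -(2 + 0*(-5))/2 = -(2 + 0)/2 = -½*2 = -1)
√(D + w(H, 32)) = √(-1 + (56 + 32)) = √(-1 + 88) = √87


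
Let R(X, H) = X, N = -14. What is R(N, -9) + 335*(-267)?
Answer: -89459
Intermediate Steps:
R(N, -9) + 335*(-267) = -14 + 335*(-267) = -14 - 89445 = -89459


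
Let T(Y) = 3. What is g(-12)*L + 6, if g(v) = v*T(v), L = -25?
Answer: 906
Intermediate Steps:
g(v) = 3*v (g(v) = v*3 = 3*v)
g(-12)*L + 6 = (3*(-12))*(-25) + 6 = -36*(-25) + 6 = 900 + 6 = 906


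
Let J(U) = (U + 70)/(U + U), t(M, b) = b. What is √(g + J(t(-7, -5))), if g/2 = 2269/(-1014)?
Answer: I*√66774/78 ≈ 3.3129*I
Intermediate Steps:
g = -2269/507 (g = 2*(2269/(-1014)) = 2*(2269*(-1/1014)) = 2*(-2269/1014) = -2269/507 ≈ -4.4753)
J(U) = (70 + U)/(2*U) (J(U) = (70 + U)/((2*U)) = (70 + U)*(1/(2*U)) = (70 + U)/(2*U))
√(g + J(t(-7, -5))) = √(-2269/507 + (½)*(70 - 5)/(-5)) = √(-2269/507 + (½)*(-⅕)*65) = √(-2269/507 - 13/2) = √(-11129/1014) = I*√66774/78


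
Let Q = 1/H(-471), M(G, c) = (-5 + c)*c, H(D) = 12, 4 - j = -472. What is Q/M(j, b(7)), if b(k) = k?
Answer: 1/168 ≈ 0.0059524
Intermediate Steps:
j = 476 (j = 4 - 1*(-472) = 4 + 472 = 476)
M(G, c) = c*(-5 + c)
Q = 1/12 ≈ 0.083333
Q/M(j, b(7)) = 1/(12*((7*(-5 + 7)))) = 1/(12*((7*2))) = (1/12)/14 = (1/12)*(1/14) = 1/168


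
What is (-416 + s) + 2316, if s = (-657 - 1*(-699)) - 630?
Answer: 1312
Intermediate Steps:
s = -588 (s = (-657 + 699) - 630 = 42 - 630 = -588)
(-416 + s) + 2316 = (-416 - 588) + 2316 = -1004 + 2316 = 1312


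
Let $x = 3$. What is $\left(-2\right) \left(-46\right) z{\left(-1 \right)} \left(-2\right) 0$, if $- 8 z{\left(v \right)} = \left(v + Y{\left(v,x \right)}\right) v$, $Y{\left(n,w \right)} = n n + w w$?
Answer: $0$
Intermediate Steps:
$Y{\left(n,w \right)} = n^{2} + w^{2}$
$z{\left(v \right)} = - \frac{v \left(9 + v + v^{2}\right)}{8}$ ($z{\left(v \right)} = - \frac{\left(v + \left(v^{2} + 3^{2}\right)\right) v}{8} = - \frac{\left(v + \left(v^{2} + 9\right)\right) v}{8} = - \frac{\left(v + \left(9 + v^{2}\right)\right) v}{8} = - \frac{\left(9 + v + v^{2}\right) v}{8} = - \frac{v \left(9 + v + v^{2}\right)}{8}$)
$\left(-2\right) \left(-46\right) z{\left(-1 \right)} \left(-2\right) 0 = \left(-2\right) \left(-46\right) \left(- \frac{1}{8}\right) \left(-1\right) \left(9 - 1 + \left(-1\right)^{2}\right) \left(-2\right) 0 = 92 \left(- \frac{1}{8}\right) \left(-1\right) \left(9 - 1 + 1\right) \left(-2\right) 0 = 92 \left(- \frac{1}{8}\right) \left(-1\right) 9 \left(-2\right) 0 = 92 \cdot \frac{9}{8} \left(-2\right) 0 = 92 \left(\left(- \frac{9}{4}\right) 0\right) = 92 \cdot 0 = 0$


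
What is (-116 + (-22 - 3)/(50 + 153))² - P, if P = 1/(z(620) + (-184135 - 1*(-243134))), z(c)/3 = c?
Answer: 33818514255402/2507938531 ≈ 13485.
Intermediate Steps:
z(c) = 3*c
P = 1/60859 (P = 1/(3*620 + (-184135 - 1*(-243134))) = 1/(1860 + (-184135 + 243134)) = 1/(1860 + 58999) = 1/60859 ≈ 1.6431e-5)
(-116 + (-22 - 3)/(50 + 153))² - P = (-116 + (-22 - 3)/(50 + 153))² - 1*1/60859 = (-116 - 25/203)² - 1/60859 = (-23573/203)² - 1/60859 = 555686329/41209 - 1/60859 = 33818514255402/2507938531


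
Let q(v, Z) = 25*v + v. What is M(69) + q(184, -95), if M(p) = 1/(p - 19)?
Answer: 239201/50 ≈ 4784.0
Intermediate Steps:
M(p) = 1/(-19 + p)
q(v, Z) = 26*v
M(69) + q(184, -95) = 1/(-19 + 69) + 26*184 = 1/50 + 4784 = 239201/50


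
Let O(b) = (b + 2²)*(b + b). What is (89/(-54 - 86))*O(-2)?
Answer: 178/35 ≈ 5.0857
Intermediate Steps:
O(b) = 2*b*(4 + b) (O(b) = (b + 4)*(2*b) = (4 + b)*(2*b) = 2*b*(4 + b))
(89/(-54 - 86))*O(-2) = (89/(-54 - 86))*(2*(-2)*(4 - 2)) = (89/(-140))*(2*(-2)*2) = -1/140*89*(-8) = -89/140*(-8) = 178/35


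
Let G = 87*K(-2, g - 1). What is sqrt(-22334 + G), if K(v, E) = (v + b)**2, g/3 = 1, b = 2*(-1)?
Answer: I*sqrt(20942) ≈ 144.71*I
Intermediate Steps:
b = -2
g = 3 (g = 3*1 = 3)
K(v, E) = (-2 + v)**2 (K(v, E) = (v - 2)**2 = (-2 + v)**2)
G = 1392 (G = 87*(-2 - 2)**2 = 87*(-4)**2 = 87*16 = 1392)
sqrt(-22334 + G) = sqrt(-22334 + 1392) = sqrt(-20942) = I*sqrt(20942)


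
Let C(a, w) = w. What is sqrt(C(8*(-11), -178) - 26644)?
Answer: I*sqrt(26822) ≈ 163.77*I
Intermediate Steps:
sqrt(C(8*(-11), -178) - 26644) = sqrt(-178 - 26644) = sqrt(-26822) = I*sqrt(26822)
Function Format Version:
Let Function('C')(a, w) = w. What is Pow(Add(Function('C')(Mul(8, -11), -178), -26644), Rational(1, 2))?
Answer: Mul(I, Pow(26822, Rational(1, 2))) ≈ Mul(163.77, I)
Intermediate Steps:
Pow(Add(Function('C')(Mul(8, -11), -178), -26644), Rational(1, 2)) = Pow(Add(-178, -26644), Rational(1, 2)) = Pow(-26822, Rational(1, 2)) = Mul(I, Pow(26822, Rational(1, 2)))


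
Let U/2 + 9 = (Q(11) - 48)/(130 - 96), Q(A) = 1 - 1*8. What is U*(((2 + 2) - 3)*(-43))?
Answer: 15523/17 ≈ 913.12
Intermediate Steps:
Q(A) = -7 (Q(A) = 1 - 8 = -7)
U = -361/17 (U = -18 + 2*((-7 - 48)/(130 - 96)) = -18 + 2*(-55/34) = -18 - 55/17 = -361/17 ≈ -21.235)
U*(((2 + 2) - 3)*(-43)) = -361*((2 + 2) - 3)*(-43)/17 = -361*(4 - 3)*(-43)/17 = -361*(-43)/17 = -361/17*(-43) = 15523/17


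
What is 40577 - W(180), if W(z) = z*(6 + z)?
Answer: 7097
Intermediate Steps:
40577 - W(180) = 40577 - 180*(6 + 180) = 40577 - 180*186 = 40577 - 1*33480 = 40577 - 33480 = 7097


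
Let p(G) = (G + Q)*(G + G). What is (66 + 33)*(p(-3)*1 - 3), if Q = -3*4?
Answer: 8613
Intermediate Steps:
Q = -12
p(G) = 2*G*(-12 + G) (p(G) = (G - 12)*(G + G) = (-12 + G)*(2*G) = 2*G*(-12 + G))
(66 + 33)*(p(-3)*1 - 3) = (66 + 33)*((2*(-3)*(-12 - 3))*1 - 3) = 99*((2*(-3)*(-15))*1 - 3) = 99*(90*1 - 3) = 99*(90 - 3) = 99*87 = 8613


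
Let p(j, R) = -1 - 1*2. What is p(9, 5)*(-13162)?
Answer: 39486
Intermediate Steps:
p(j, R) = -3 (p(j, R) = -1 - 2 = -3)
p(9, 5)*(-13162) = -3*(-13162) = 39486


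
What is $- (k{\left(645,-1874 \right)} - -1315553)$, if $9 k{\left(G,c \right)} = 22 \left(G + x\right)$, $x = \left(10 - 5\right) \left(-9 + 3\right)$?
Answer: $- \frac{3951169}{3} \approx -1.3171 \cdot 10^{6}$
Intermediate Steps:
$x = -30$ ($x = 5 \left(-6\right) = -30$)
$k{\left(G,c \right)} = - \frac{220}{3} + \frac{22 G}{9}$ ($k{\left(G,c \right)} = \frac{22 \left(G - 30\right)}{9} = \frac{22 \left(-30 + G\right)}{9} = \frac{-660 + 22 G}{9} = - \frac{220}{3} + \frac{22 G}{9}$)
$- (k{\left(645,-1874 \right)} - -1315553) = - (\left(- \frac{220}{3} + \frac{22}{9} \cdot 645\right) - -1315553) = - (\left(- \frac{220}{3} + \frac{4730}{3}\right) + 1315553) = - (\frac{4510}{3} + 1315553) = \left(-1\right) \frac{3951169}{3} = - \frac{3951169}{3}$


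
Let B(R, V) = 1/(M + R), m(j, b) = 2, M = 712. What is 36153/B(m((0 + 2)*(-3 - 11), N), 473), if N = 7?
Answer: 25813242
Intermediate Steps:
B(R, V) = 1/(712 + R)
36153/B(m((0 + 2)*(-3 - 11), N), 473) = 36153/(1/(712 + 2)) = 36153/(1/714) = 36153*714 = 25813242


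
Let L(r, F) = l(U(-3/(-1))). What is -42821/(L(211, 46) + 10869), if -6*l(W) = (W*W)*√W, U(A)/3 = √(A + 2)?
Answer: -42821/(10869 - 15*√3*5^(¼)/2) ≈ -3.9468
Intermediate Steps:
U(A) = 3*√(2 + A) (U(A) = 3*√(A + 2) = 3*√(2 + A))
l(W) = -W^(5/2)/6 (l(W) = -W*W*√W/6 = -W²*√W/6 = -W^(5/2)/6)
L(r, F) = -15*√3*5^(¼)/2 (L(r, F) = -9*√3*(2 - 3/(-1))^(5/4)/6 = -9*√3*(2 - 3*(-1))^(5/4)/6 = -9*√3*(2 + 3)^(5/4)/6 = -45*√3*5^(¼)/6 = -15*√3*5^(¼)/2)
-42821/(L(211, 46) + 10869) = -42821/(-15*√3*5^(¼)/2 + 10869) = -42821/(10869 - 15*√3*5^(¼)/2)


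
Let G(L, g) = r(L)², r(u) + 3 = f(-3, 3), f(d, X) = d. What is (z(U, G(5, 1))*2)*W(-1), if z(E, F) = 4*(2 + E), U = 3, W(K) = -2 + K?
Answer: -120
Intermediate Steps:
r(u) = -6 (r(u) = -3 - 3 = -6)
G(L, g) = 36 (G(L, g) = (-6)² = 36)
z(E, F) = 8 + 4*E
(z(U, G(5, 1))*2)*W(-1) = ((8 + 4*3)*2)*(-2 - 1) = ((8 + 12)*2)*(-3) = (20*2)*(-3) = 40*(-3) = -120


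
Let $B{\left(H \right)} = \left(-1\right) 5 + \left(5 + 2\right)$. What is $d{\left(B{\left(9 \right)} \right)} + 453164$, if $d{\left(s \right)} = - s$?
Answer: $453162$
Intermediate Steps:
$B{\left(H \right)} = 2$ ($B{\left(H \right)} = -5 + 7 = 2$)
$d{\left(B{\left(9 \right)} \right)} + 453164 = \left(-1\right) 2 + 453164 = -2 + 453164 = 453162$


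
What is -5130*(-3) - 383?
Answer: 15007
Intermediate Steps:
-5130*(-3) - 383 = -190*(-81) - 383 = 15390 - 383 = 15007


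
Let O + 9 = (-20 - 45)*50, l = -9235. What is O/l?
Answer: 3259/9235 ≈ 0.35290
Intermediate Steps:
O = -3259 (O = -9 + (-20 - 45)*50 = -9 - 65*50 = -9 - 3250 = -3259)
O/l = -3259/(-9235) = -3259*(-1/9235) = 3259/9235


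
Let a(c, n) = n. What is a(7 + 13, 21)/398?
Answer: 21/398 ≈ 0.052764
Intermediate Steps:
a(7 + 13, 21)/398 = 21/398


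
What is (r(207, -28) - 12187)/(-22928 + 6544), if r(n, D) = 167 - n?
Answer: 12227/16384 ≈ 0.74628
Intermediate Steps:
(r(207, -28) - 12187)/(-22928 + 6544) = ((167 - 1*207) - 12187)/(-22928 + 6544) = ((167 - 207) - 12187)/(-16384) = (-40 - 12187)*(-1/16384) = -12227*(-1/16384) = 12227/16384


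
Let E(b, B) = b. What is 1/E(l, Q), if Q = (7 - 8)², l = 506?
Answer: 1/506 ≈ 0.0019763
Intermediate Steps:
Q = 1 (Q = (-1)² = 1)
1/E(l, Q) = 1/506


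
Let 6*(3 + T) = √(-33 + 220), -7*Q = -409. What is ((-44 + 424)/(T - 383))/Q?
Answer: -36963360/2193740621 - 15960*√187/2193740621 ≈ -0.016949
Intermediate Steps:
Q = 409/7 (Q = -⅐*(-409) = 409/7 ≈ 58.429)
T = -3 + √187/6 (T = -3 + √(-33 + 220)/6 = -3 + √187/6 ≈ -0.72087)
((-44 + 424)/(T - 383))/Q = ((-44 + 424)/((-3 + √187/6) - 383))/(409/7) = (380/(-386 + √187/6))*(7/409) = 2660/(409*(-386 + √187/6))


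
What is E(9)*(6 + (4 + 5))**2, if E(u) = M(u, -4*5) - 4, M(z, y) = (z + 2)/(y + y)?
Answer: -7695/8 ≈ -961.88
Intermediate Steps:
M(z, y) = (2 + z)/(2*y) (M(z, y) = (2 + z)/((2*y)) = (2 + z)*(1/(2*y)) = (2 + z)/(2*y))
E(u) = -81/20 - u/40 (E(u) = (2 + u)/(2*((-4*5))) - 4 = (1/2)*(2 + u)/(-20) - 4 = (1/2)*(-1/20)*(2 + u) - 4 = (-1/20 - u/40) - 4 = -81/20 - u/40)
E(9)*(6 + (4 + 5))**2 = (-81/20 - 1/40*9)*(6 + (4 + 5))**2 = (-81/20 - 9/40)*(6 + 9)**2 = -171/40*15**2 = -171/40*225 = -7695/8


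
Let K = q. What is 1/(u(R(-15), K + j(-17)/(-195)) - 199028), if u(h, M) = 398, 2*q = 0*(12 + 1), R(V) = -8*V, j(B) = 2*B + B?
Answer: -1/198630 ≈ -5.0345e-6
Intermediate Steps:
j(B) = 3*B
q = 0 (q = (0*(12 + 1))/2 = (0*13)/2 = (½)*0 = 0)
K = 0
1/(u(R(-15), K + j(-17)/(-195)) - 199028) = 1/(398 - 199028) = 1/(-198630) = -1/198630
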